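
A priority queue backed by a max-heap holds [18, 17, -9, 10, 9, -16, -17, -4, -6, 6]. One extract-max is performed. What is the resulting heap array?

[17, 10, -9, 6, 9, -16, -17, -4, -6]

remove root 18; move last element 6 to root → [6, 17, -9, 10, 9, -16, -17, -4, -6]
6 vs larger child 17 at index 1, swap → [17, 6, -9, 10, 9, -16, -17, -4, -6]
6 vs larger child 10 at index 3, swap → [17, 10, -9, 6, 9, -16, -17, -4, -6]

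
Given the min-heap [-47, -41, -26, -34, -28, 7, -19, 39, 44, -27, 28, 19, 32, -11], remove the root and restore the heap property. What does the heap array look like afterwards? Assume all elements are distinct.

[-41, -34, -26, -11, -28, 7, -19, 39, 44, -27, 28, 19, 32]

remove root -47; move last element -11 to root → [-11, -41, -26, -34, -28, 7, -19, 39, 44, -27, 28, 19, 32]
-11 vs smaller child -41 at index 1, swap → [-41, -11, -26, -34, -28, 7, -19, 39, 44, -27, 28, 19, 32]
-11 vs smaller child -34 at index 3, swap → [-41, -34, -26, -11, -28, 7, -19, 39, 44, -27, 28, 19, 32]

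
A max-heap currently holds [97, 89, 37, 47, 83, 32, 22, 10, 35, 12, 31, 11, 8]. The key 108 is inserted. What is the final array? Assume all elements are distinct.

append 108 at index 13 → [97, 89, 37, 47, 83, 32, 22, 10, 35, 12, 31, 11, 8, 108]
108 > parent 22 at index 6, swap → [97, 89, 37, 47, 83, 32, 108, 10, 35, 12, 31, 11, 8, 22]
108 > parent 37 at index 2, swap → [97, 89, 108, 47, 83, 32, 37, 10, 35, 12, 31, 11, 8, 22]
108 > parent 97 at index 0, swap → [108, 89, 97, 47, 83, 32, 37, 10, 35, 12, 31, 11, 8, 22]

[108, 89, 97, 47, 83, 32, 37, 10, 35, 12, 31, 11, 8, 22]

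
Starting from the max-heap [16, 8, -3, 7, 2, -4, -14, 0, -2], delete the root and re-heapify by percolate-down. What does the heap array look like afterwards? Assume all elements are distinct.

remove root 16; move last element -2 to root → [-2, 8, -3, 7, 2, -4, -14, 0]
-2 vs larger child 8 at index 1, swap → [8, -2, -3, 7, 2, -4, -14, 0]
-2 vs larger child 7 at index 3, swap → [8, 7, -3, -2, 2, -4, -14, 0]
-2 vs only child 0 at index 7, swap → [8, 7, -3, 0, 2, -4, -14, -2]

[8, 7, -3, 0, 2, -4, -14, -2]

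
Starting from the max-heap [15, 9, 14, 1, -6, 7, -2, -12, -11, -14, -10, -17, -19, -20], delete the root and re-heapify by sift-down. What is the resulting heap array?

remove root 15; move last element -20 to root → [-20, 9, 14, 1, -6, 7, -2, -12, -11, -14, -10, -17, -19]
-20 vs larger child 14 at index 2, swap → [14, 9, -20, 1, -6, 7, -2, -12, -11, -14, -10, -17, -19]
-20 vs larger child 7 at index 5, swap → [14, 9, 7, 1, -6, -20, -2, -12, -11, -14, -10, -17, -19]
-20 vs larger child -17 at index 11, swap → [14, 9, 7, 1, -6, -17, -2, -12, -11, -14, -10, -20, -19]

[14, 9, 7, 1, -6, -17, -2, -12, -11, -14, -10, -20, -19]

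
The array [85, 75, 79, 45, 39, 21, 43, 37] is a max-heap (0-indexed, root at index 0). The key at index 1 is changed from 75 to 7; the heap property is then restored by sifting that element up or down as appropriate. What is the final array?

[85, 45, 79, 37, 39, 21, 43, 7]

set index 1 from 75 to 7 → [85, 7, 79, 45, 39, 21, 43, 37]
7 vs larger child 45 at index 3, swap → [85, 45, 79, 7, 39, 21, 43, 37]
7 vs only child 37 at index 7, swap → [85, 45, 79, 37, 39, 21, 43, 7]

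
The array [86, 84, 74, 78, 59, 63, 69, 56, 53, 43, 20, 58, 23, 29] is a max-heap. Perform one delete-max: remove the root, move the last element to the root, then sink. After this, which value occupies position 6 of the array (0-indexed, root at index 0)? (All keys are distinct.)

69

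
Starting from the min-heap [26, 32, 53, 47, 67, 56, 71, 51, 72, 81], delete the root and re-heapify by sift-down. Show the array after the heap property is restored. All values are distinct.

[32, 47, 53, 51, 67, 56, 71, 81, 72]

remove root 26; move last element 81 to root → [81, 32, 53, 47, 67, 56, 71, 51, 72]
81 vs smaller child 32 at index 1, swap → [32, 81, 53, 47, 67, 56, 71, 51, 72]
81 vs smaller child 47 at index 3, swap → [32, 47, 53, 81, 67, 56, 71, 51, 72]
81 vs smaller child 51 at index 7, swap → [32, 47, 53, 51, 67, 56, 71, 81, 72]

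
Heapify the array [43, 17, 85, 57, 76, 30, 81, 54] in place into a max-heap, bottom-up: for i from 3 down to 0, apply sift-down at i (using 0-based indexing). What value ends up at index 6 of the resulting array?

sift down from index 3: already satisfies heap property
sift down from index 2: already satisfies heap property
sift down from index 1:
  17 vs larger child 76 at index 4, swap → [43, 76, 85, 57, 17, 30, 81, 54]
sift down from index 0:
  43 vs larger child 85 at index 2, swap → [85, 76, 43, 57, 17, 30, 81, 54]
  43 vs larger child 81 at index 6, swap → [85, 76, 81, 57, 17, 30, 43, 54]
resulting array: [85, 76, 81, 57, 17, 30, 43, 54]

43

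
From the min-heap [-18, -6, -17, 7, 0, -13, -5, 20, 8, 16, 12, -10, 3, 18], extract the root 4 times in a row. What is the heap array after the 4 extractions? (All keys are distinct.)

extract-min #1 returns -18:
  remove root -18; move last element 18 to root → [18, -6, -17, 7, 0, -13, -5, 20, 8, 16, 12, -10, 3]
  18 vs smaller child -17 at index 2, swap → [-17, -6, 18, 7, 0, -13, -5, 20, 8, 16, 12, -10, 3]
  18 vs smaller child -13 at index 5, swap → [-17, -6, -13, 7, 0, 18, -5, 20, 8, 16, 12, -10, 3]
  18 vs smaller child -10 at index 11, swap → [-17, -6, -13, 7, 0, -10, -5, 20, 8, 16, 12, 18, 3]
extract-min #2 returns -17:
  remove root -17; move last element 3 to root → [3, -6, -13, 7, 0, -10, -5, 20, 8, 16, 12, 18]
  3 vs smaller child -13 at index 2, swap → [-13, -6, 3, 7, 0, -10, -5, 20, 8, 16, 12, 18]
  3 vs smaller child -10 at index 5, swap → [-13, -6, -10, 7, 0, 3, -5, 20, 8, 16, 12, 18]
extract-min #3 returns -13:
  remove root -13; move last element 18 to root → [18, -6, -10, 7, 0, 3, -5, 20, 8, 16, 12]
  18 vs smaller child -10 at index 2, swap → [-10, -6, 18, 7, 0, 3, -5, 20, 8, 16, 12]
  18 vs smaller child -5 at index 6, swap → [-10, -6, -5, 7, 0, 3, 18, 20, 8, 16, 12]
extract-min #4 returns -10:
  remove root -10; move last element 12 to root → [12, -6, -5, 7, 0, 3, 18, 20, 8, 16]
  12 vs smaller child -6 at index 1, swap → [-6, 12, -5, 7, 0, 3, 18, 20, 8, 16]
  12 vs smaller child 0 at index 4, swap → [-6, 0, -5, 7, 12, 3, 18, 20, 8, 16]

[-6, 0, -5, 7, 12, 3, 18, 20, 8, 16]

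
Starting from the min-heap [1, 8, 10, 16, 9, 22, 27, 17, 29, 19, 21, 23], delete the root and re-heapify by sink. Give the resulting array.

remove root 1; move last element 23 to root → [23, 8, 10, 16, 9, 22, 27, 17, 29, 19, 21]
23 vs smaller child 8 at index 1, swap → [8, 23, 10, 16, 9, 22, 27, 17, 29, 19, 21]
23 vs smaller child 9 at index 4, swap → [8, 9, 10, 16, 23, 22, 27, 17, 29, 19, 21]
23 vs smaller child 19 at index 9, swap → [8, 9, 10, 16, 19, 22, 27, 17, 29, 23, 21]

[8, 9, 10, 16, 19, 22, 27, 17, 29, 23, 21]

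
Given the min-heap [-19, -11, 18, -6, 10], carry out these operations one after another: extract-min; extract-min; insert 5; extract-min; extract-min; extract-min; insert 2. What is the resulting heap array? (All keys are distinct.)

extract-min → returns -19:
  remove root -19; move last element 10 to root → [10, -11, 18, -6]
  10 vs smaller child -11 at index 1, swap → [-11, 10, 18, -6]
  10 vs only child -6 at index 3, swap → [-11, -6, 18, 10]
extract-min → returns -11:
  remove root -11; move last element 10 to root → [10, -6, 18]
  10 vs smaller child -6 at index 1, swap → [-6, 10, 18]
insert 5:
  append 5 at index 3 → [-6, 10, 18, 5]
  5 < parent 10 at index 1, swap → [-6, 5, 18, 10]
extract-min → returns -6:
  remove root -6; move last element 10 to root → [10, 5, 18]
  10 vs smaller child 5 at index 1, swap → [5, 10, 18]
extract-min → returns 5:
  remove root 5; move last element 18 to root → [18, 10]
  18 vs only child 10 at index 1, swap → [10, 18]
extract-min → returns 10:
  remove root 10; move last element 18 to root → [18] (no swap needed)
insert 2:
  append 2 at index 1 → [18, 2]
  2 < parent 18 at index 0, swap → [2, 18]

[2, 18]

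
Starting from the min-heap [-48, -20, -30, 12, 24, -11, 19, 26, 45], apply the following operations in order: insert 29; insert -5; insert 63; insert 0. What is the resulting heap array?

insert 29:
  append 29 at index 9 → [-48, -20, -30, 12, 24, -11, 19, 26, 45, 29] (no swap needed)
insert -5:
  append -5 at index 10 → [-48, -20, -30, 12, 24, -11, 19, 26, 45, 29, -5]
  -5 < parent 24 at index 4, swap → [-48, -20, -30, 12, -5, -11, 19, 26, 45, 29, 24]
insert 63:
  append 63 at index 11 → [-48, -20, -30, 12, -5, -11, 19, 26, 45, 29, 24, 63] (no swap needed)
insert 0:
  append 0 at index 12 → [-48, -20, -30, 12, -5, -11, 19, 26, 45, 29, 24, 63, 0] (no swap needed)

[-48, -20, -30, 12, -5, -11, 19, 26, 45, 29, 24, 63, 0]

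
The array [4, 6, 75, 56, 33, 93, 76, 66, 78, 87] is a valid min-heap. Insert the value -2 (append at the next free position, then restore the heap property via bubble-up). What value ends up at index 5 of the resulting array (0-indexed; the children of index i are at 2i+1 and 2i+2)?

93

append -2 at index 10 → [4, 6, 75, 56, 33, 93, 76, 66, 78, 87, -2]
-2 < parent 33 at index 4, swap → [4, 6, 75, 56, -2, 93, 76, 66, 78, 87, 33]
-2 < parent 6 at index 1, swap → [4, -2, 75, 56, 6, 93, 76, 66, 78, 87, 33]
-2 < parent 4 at index 0, swap → [-2, 4, 75, 56, 6, 93, 76, 66, 78, 87, 33]
resulting array: [-2, 4, 75, 56, 6, 93, 76, 66, 78, 87, 33]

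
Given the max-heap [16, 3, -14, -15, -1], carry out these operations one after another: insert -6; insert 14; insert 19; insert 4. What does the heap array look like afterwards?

insert -6:
  append -6 at index 5 → [16, 3, -14, -15, -1, -6]
  -6 > parent -14 at index 2, swap → [16, 3, -6, -15, -1, -14]
insert 14:
  append 14 at index 6 → [16, 3, -6, -15, -1, -14, 14]
  14 > parent -6 at index 2, swap → [16, 3, 14, -15, -1, -14, -6]
insert 19:
  append 19 at index 7 → [16, 3, 14, -15, -1, -14, -6, 19]
  19 > parent -15 at index 3, swap → [16, 3, 14, 19, -1, -14, -6, -15]
  19 > parent 3 at index 1, swap → [16, 19, 14, 3, -1, -14, -6, -15]
  19 > parent 16 at index 0, swap → [19, 16, 14, 3, -1, -14, -6, -15]
insert 4:
  append 4 at index 8 → [19, 16, 14, 3, -1, -14, -6, -15, 4]
  4 > parent 3 at index 3, swap → [19, 16, 14, 4, -1, -14, -6, -15, 3]

[19, 16, 14, 4, -1, -14, -6, -15, 3]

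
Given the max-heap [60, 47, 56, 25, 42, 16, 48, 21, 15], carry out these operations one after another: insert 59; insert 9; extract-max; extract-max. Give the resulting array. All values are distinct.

insert 59:
  append 59 at index 9 → [60, 47, 56, 25, 42, 16, 48, 21, 15, 59]
  59 > parent 42 at index 4, swap → [60, 47, 56, 25, 59, 16, 48, 21, 15, 42]
  59 > parent 47 at index 1, swap → [60, 59, 56, 25, 47, 16, 48, 21, 15, 42]
insert 9:
  append 9 at index 10 → [60, 59, 56, 25, 47, 16, 48, 21, 15, 42, 9] (no swap needed)
extract-max → returns 60:
  remove root 60; move last element 9 to root → [9, 59, 56, 25, 47, 16, 48, 21, 15, 42]
  9 vs larger child 59 at index 1, swap → [59, 9, 56, 25, 47, 16, 48, 21, 15, 42]
  9 vs larger child 47 at index 4, swap → [59, 47, 56, 25, 9, 16, 48, 21, 15, 42]
  9 vs only child 42 at index 9, swap → [59, 47, 56, 25, 42, 16, 48, 21, 15, 9]
extract-max → returns 59:
  remove root 59; move last element 9 to root → [9, 47, 56, 25, 42, 16, 48, 21, 15]
  9 vs larger child 56 at index 2, swap → [56, 47, 9, 25, 42, 16, 48, 21, 15]
  9 vs larger child 48 at index 6, swap → [56, 47, 48, 25, 42, 16, 9, 21, 15]

[56, 47, 48, 25, 42, 16, 9, 21, 15]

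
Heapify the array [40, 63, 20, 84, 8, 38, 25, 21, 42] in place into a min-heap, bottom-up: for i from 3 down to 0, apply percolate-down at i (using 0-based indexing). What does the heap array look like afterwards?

[8, 21, 20, 40, 63, 38, 25, 84, 42]

sift down from index 3:
  84 vs smaller child 21 at index 7, swap → [40, 63, 20, 21, 8, 38, 25, 84, 42]
sift down from index 2: already satisfies heap property
sift down from index 1:
  63 vs smaller child 8 at index 4, swap → [40, 8, 20, 21, 63, 38, 25, 84, 42]
sift down from index 0:
  40 vs smaller child 8 at index 1, swap → [8, 40, 20, 21, 63, 38, 25, 84, 42]
  40 vs smaller child 21 at index 3, swap → [8, 21, 20, 40, 63, 38, 25, 84, 42]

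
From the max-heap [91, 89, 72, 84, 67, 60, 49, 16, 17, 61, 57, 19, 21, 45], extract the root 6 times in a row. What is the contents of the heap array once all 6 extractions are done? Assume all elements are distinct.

[60, 57, 49, 45, 21, 19, 17, 16]

extract-max #1 returns 91:
  remove root 91; move last element 45 to root → [45, 89, 72, 84, 67, 60, 49, 16, 17, 61, 57, 19, 21]
  45 vs larger child 89 at index 1, swap → [89, 45, 72, 84, 67, 60, 49, 16, 17, 61, 57, 19, 21]
  45 vs larger child 84 at index 3, swap → [89, 84, 72, 45, 67, 60, 49, 16, 17, 61, 57, 19, 21]
extract-max #2 returns 89:
  remove root 89; move last element 21 to root → [21, 84, 72, 45, 67, 60, 49, 16, 17, 61, 57, 19]
  21 vs larger child 84 at index 1, swap → [84, 21, 72, 45, 67, 60, 49, 16, 17, 61, 57, 19]
  21 vs larger child 67 at index 4, swap → [84, 67, 72, 45, 21, 60, 49, 16, 17, 61, 57, 19]
  21 vs larger child 61 at index 9, swap → [84, 67, 72, 45, 61, 60, 49, 16, 17, 21, 57, 19]
extract-max #3 returns 84:
  remove root 84; move last element 19 to root → [19, 67, 72, 45, 61, 60, 49, 16, 17, 21, 57]
  19 vs larger child 72 at index 2, swap → [72, 67, 19, 45, 61, 60, 49, 16, 17, 21, 57]
  19 vs larger child 60 at index 5, swap → [72, 67, 60, 45, 61, 19, 49, 16, 17, 21, 57]
extract-max #4 returns 72:
  remove root 72; move last element 57 to root → [57, 67, 60, 45, 61, 19, 49, 16, 17, 21]
  57 vs larger child 67 at index 1, swap → [67, 57, 60, 45, 61, 19, 49, 16, 17, 21]
  57 vs larger child 61 at index 4, swap → [67, 61, 60, 45, 57, 19, 49, 16, 17, 21]
extract-max #5 returns 67:
  remove root 67; move last element 21 to root → [21, 61, 60, 45, 57, 19, 49, 16, 17]
  21 vs larger child 61 at index 1, swap → [61, 21, 60, 45, 57, 19, 49, 16, 17]
  21 vs larger child 57 at index 4, swap → [61, 57, 60, 45, 21, 19, 49, 16, 17]
extract-max #6 returns 61:
  remove root 61; move last element 17 to root → [17, 57, 60, 45, 21, 19, 49, 16]
  17 vs larger child 60 at index 2, swap → [60, 57, 17, 45, 21, 19, 49, 16]
  17 vs larger child 49 at index 6, swap → [60, 57, 49, 45, 21, 19, 17, 16]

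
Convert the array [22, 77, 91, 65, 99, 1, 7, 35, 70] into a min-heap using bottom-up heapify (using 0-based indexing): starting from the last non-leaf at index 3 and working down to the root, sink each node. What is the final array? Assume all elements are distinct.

[1, 35, 7, 65, 99, 91, 22, 77, 70]

sift down from index 3:
  65 vs smaller child 35 at index 7, swap → [22, 77, 91, 35, 99, 1, 7, 65, 70]
sift down from index 2:
  91 vs smaller child 1 at index 5, swap → [22, 77, 1, 35, 99, 91, 7, 65, 70]
sift down from index 1:
  77 vs smaller child 35 at index 3, swap → [22, 35, 1, 77, 99, 91, 7, 65, 70]
  77 vs smaller child 65 at index 7, swap → [22, 35, 1, 65, 99, 91, 7, 77, 70]
sift down from index 0:
  22 vs smaller child 1 at index 2, swap → [1, 35, 22, 65, 99, 91, 7, 77, 70]
  22 vs smaller child 7 at index 6, swap → [1, 35, 7, 65, 99, 91, 22, 77, 70]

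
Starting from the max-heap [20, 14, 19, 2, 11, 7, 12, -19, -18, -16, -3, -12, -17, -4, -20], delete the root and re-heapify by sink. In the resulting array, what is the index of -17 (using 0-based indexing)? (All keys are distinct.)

12

remove root 20; move last element -20 to root → [-20, 14, 19, 2, 11, 7, 12, -19, -18, -16, -3, -12, -17, -4]
-20 vs larger child 19 at index 2, swap → [19, 14, -20, 2, 11, 7, 12, -19, -18, -16, -3, -12, -17, -4]
-20 vs larger child 12 at index 6, swap → [19, 14, 12, 2, 11, 7, -20, -19, -18, -16, -3, -12, -17, -4]
-20 vs only child -4 at index 13, swap → [19, 14, 12, 2, 11, 7, -4, -19, -18, -16, -3, -12, -17, -20]
resulting array: [19, 14, 12, 2, 11, 7, -4, -19, -18, -16, -3, -12, -17, -20]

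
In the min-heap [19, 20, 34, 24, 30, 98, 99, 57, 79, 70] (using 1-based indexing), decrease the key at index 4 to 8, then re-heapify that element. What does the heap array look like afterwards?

[8, 19, 34, 20, 30, 98, 99, 57, 79, 70]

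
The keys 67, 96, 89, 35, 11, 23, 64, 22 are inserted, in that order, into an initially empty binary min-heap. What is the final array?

Insert 67:
  append 67 at index 0 → [67] (no swap needed)
Insert 96:
  append 96 at index 1 → [67, 96] (no swap needed)
Insert 89:
  append 89 at index 2 → [67, 96, 89] (no swap needed)
Insert 35:
  append 35 at index 3 → [67, 96, 89, 35]
  35 < parent 96 at index 1, swap → [67, 35, 89, 96]
  35 < parent 67 at index 0, swap → [35, 67, 89, 96]
Insert 11:
  append 11 at index 4 → [35, 67, 89, 96, 11]
  11 < parent 67 at index 1, swap → [35, 11, 89, 96, 67]
  11 < parent 35 at index 0, swap → [11, 35, 89, 96, 67]
Insert 23:
  append 23 at index 5 → [11, 35, 89, 96, 67, 23]
  23 < parent 89 at index 2, swap → [11, 35, 23, 96, 67, 89]
Insert 64:
  append 64 at index 6 → [11, 35, 23, 96, 67, 89, 64] (no swap needed)
Insert 22:
  append 22 at index 7 → [11, 35, 23, 96, 67, 89, 64, 22]
  22 < parent 96 at index 3, swap → [11, 35, 23, 22, 67, 89, 64, 96]
  22 < parent 35 at index 1, swap → [11, 22, 23, 35, 67, 89, 64, 96]

[11, 22, 23, 35, 67, 89, 64, 96]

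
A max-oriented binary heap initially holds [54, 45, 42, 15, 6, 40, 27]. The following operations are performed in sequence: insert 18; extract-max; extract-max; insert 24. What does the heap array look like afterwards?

insert 18:
  append 18 at index 7 → [54, 45, 42, 15, 6, 40, 27, 18]
  18 > parent 15 at index 3, swap → [54, 45, 42, 18, 6, 40, 27, 15]
extract-max → returns 54:
  remove root 54; move last element 15 to root → [15, 45, 42, 18, 6, 40, 27]
  15 vs larger child 45 at index 1, swap → [45, 15, 42, 18, 6, 40, 27]
  15 vs larger child 18 at index 3, swap → [45, 18, 42, 15, 6, 40, 27]
extract-max → returns 45:
  remove root 45; move last element 27 to root → [27, 18, 42, 15, 6, 40]
  27 vs larger child 42 at index 2, swap → [42, 18, 27, 15, 6, 40]
  27 vs only child 40 at index 5, swap → [42, 18, 40, 15, 6, 27]
insert 24:
  append 24 at index 6 → [42, 18, 40, 15, 6, 27, 24] (no swap needed)

[42, 18, 40, 15, 6, 27, 24]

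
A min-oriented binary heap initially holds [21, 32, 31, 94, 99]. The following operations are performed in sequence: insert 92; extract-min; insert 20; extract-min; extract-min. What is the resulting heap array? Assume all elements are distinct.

[32, 94, 92, 99]

insert 92:
  append 92 at index 5 → [21, 32, 31, 94, 99, 92] (no swap needed)
extract-min → returns 21:
  remove root 21; move last element 92 to root → [92, 32, 31, 94, 99]
  92 vs smaller child 31 at index 2, swap → [31, 32, 92, 94, 99]
insert 20:
  append 20 at index 5 → [31, 32, 92, 94, 99, 20]
  20 < parent 92 at index 2, swap → [31, 32, 20, 94, 99, 92]
  20 < parent 31 at index 0, swap → [20, 32, 31, 94, 99, 92]
extract-min → returns 20:
  remove root 20; move last element 92 to root → [92, 32, 31, 94, 99]
  92 vs smaller child 31 at index 2, swap → [31, 32, 92, 94, 99]
extract-min → returns 31:
  remove root 31; move last element 99 to root → [99, 32, 92, 94]
  99 vs smaller child 32 at index 1, swap → [32, 99, 92, 94]
  99 vs only child 94 at index 3, swap → [32, 94, 92, 99]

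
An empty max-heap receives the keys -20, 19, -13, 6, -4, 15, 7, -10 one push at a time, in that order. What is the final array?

Insert -20:
  append -20 at index 0 → [-20] (no swap needed)
Insert 19:
  append 19 at index 1 → [-20, 19]
  19 > parent -20 at index 0, swap → [19, -20]
Insert -13:
  append -13 at index 2 → [19, -20, -13] (no swap needed)
Insert 6:
  append 6 at index 3 → [19, -20, -13, 6]
  6 > parent -20 at index 1, swap → [19, 6, -13, -20]
Insert -4:
  append -4 at index 4 → [19, 6, -13, -20, -4] (no swap needed)
Insert 15:
  append 15 at index 5 → [19, 6, -13, -20, -4, 15]
  15 > parent -13 at index 2, swap → [19, 6, 15, -20, -4, -13]
Insert 7:
  append 7 at index 6 → [19, 6, 15, -20, -4, -13, 7] (no swap needed)
Insert -10:
  append -10 at index 7 → [19, 6, 15, -20, -4, -13, 7, -10]
  -10 > parent -20 at index 3, swap → [19, 6, 15, -10, -4, -13, 7, -20]

[19, 6, 15, -10, -4, -13, 7, -20]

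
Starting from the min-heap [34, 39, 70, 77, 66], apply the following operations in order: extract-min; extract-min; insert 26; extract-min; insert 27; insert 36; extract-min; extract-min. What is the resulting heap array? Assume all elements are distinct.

extract-min → returns 34:
  remove root 34; move last element 66 to root → [66, 39, 70, 77]
  66 vs smaller child 39 at index 1, swap → [39, 66, 70, 77]
extract-min → returns 39:
  remove root 39; move last element 77 to root → [77, 66, 70]
  77 vs smaller child 66 at index 1, swap → [66, 77, 70]
insert 26:
  append 26 at index 3 → [66, 77, 70, 26]
  26 < parent 77 at index 1, swap → [66, 26, 70, 77]
  26 < parent 66 at index 0, swap → [26, 66, 70, 77]
extract-min → returns 26:
  remove root 26; move last element 77 to root → [77, 66, 70]
  77 vs smaller child 66 at index 1, swap → [66, 77, 70]
insert 27:
  append 27 at index 3 → [66, 77, 70, 27]
  27 < parent 77 at index 1, swap → [66, 27, 70, 77]
  27 < parent 66 at index 0, swap → [27, 66, 70, 77]
insert 36:
  append 36 at index 4 → [27, 66, 70, 77, 36]
  36 < parent 66 at index 1, swap → [27, 36, 70, 77, 66]
extract-min → returns 27:
  remove root 27; move last element 66 to root → [66, 36, 70, 77]
  66 vs smaller child 36 at index 1, swap → [36, 66, 70, 77]
extract-min → returns 36:
  remove root 36; move last element 77 to root → [77, 66, 70]
  77 vs smaller child 66 at index 1, swap → [66, 77, 70]

[66, 77, 70]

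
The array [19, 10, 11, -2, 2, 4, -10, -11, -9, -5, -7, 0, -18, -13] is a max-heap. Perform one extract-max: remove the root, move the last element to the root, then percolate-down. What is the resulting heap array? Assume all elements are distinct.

remove root 19; move last element -13 to root → [-13, 10, 11, -2, 2, 4, -10, -11, -9, -5, -7, 0, -18]
-13 vs larger child 11 at index 2, swap → [11, 10, -13, -2, 2, 4, -10, -11, -9, -5, -7, 0, -18]
-13 vs larger child 4 at index 5, swap → [11, 10, 4, -2, 2, -13, -10, -11, -9, -5, -7, 0, -18]
-13 vs larger child 0 at index 11, swap → [11, 10, 4, -2, 2, 0, -10, -11, -9, -5, -7, -13, -18]

[11, 10, 4, -2, 2, 0, -10, -11, -9, -5, -7, -13, -18]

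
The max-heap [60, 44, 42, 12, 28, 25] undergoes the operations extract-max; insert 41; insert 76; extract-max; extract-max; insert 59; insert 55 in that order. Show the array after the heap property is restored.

[59, 28, 55, 12, 25, 41, 42]

extract-max → returns 60:
  remove root 60; move last element 25 to root → [25, 44, 42, 12, 28]
  25 vs larger child 44 at index 1, swap → [44, 25, 42, 12, 28]
  25 vs larger child 28 at index 4, swap → [44, 28, 42, 12, 25]
insert 41:
  append 41 at index 5 → [44, 28, 42, 12, 25, 41] (no swap needed)
insert 76:
  append 76 at index 6 → [44, 28, 42, 12, 25, 41, 76]
  76 > parent 42 at index 2, swap → [44, 28, 76, 12, 25, 41, 42]
  76 > parent 44 at index 0, swap → [76, 28, 44, 12, 25, 41, 42]
extract-max → returns 76:
  remove root 76; move last element 42 to root → [42, 28, 44, 12, 25, 41]
  42 vs larger child 44 at index 2, swap → [44, 28, 42, 12, 25, 41]
extract-max → returns 44:
  remove root 44; move last element 41 to root → [41, 28, 42, 12, 25]
  41 vs larger child 42 at index 2, swap → [42, 28, 41, 12, 25]
insert 59:
  append 59 at index 5 → [42, 28, 41, 12, 25, 59]
  59 > parent 41 at index 2, swap → [42, 28, 59, 12, 25, 41]
  59 > parent 42 at index 0, swap → [59, 28, 42, 12, 25, 41]
insert 55:
  append 55 at index 6 → [59, 28, 42, 12, 25, 41, 55]
  55 > parent 42 at index 2, swap → [59, 28, 55, 12, 25, 41, 42]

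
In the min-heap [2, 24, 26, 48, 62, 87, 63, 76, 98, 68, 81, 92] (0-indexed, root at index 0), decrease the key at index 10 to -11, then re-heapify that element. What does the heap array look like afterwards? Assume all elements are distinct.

[-11, 2, 26, 48, 24, 87, 63, 76, 98, 68, 62, 92]

set index 10 from 81 to -11 → [2, 24, 26, 48, 62, 87, 63, 76, 98, 68, -11, 92]
-11 < parent 62 at index 4, swap → [2, 24, 26, 48, -11, 87, 63, 76, 98, 68, 62, 92]
-11 < parent 24 at index 1, swap → [2, -11, 26, 48, 24, 87, 63, 76, 98, 68, 62, 92]
-11 < parent 2 at index 0, swap → [-11, 2, 26, 48, 24, 87, 63, 76, 98, 68, 62, 92]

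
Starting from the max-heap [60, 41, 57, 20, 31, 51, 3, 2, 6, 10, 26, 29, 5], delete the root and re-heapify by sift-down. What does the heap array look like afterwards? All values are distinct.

[57, 41, 51, 20, 31, 29, 3, 2, 6, 10, 26, 5]

remove root 60; move last element 5 to root → [5, 41, 57, 20, 31, 51, 3, 2, 6, 10, 26, 29]
5 vs larger child 57 at index 2, swap → [57, 41, 5, 20, 31, 51, 3, 2, 6, 10, 26, 29]
5 vs larger child 51 at index 5, swap → [57, 41, 51, 20, 31, 5, 3, 2, 6, 10, 26, 29]
5 vs only child 29 at index 11, swap → [57, 41, 51, 20, 31, 29, 3, 2, 6, 10, 26, 5]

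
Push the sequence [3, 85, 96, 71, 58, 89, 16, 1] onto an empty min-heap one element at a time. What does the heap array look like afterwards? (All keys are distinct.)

Insert 3:
  append 3 at index 0 → [3] (no swap needed)
Insert 85:
  append 85 at index 1 → [3, 85] (no swap needed)
Insert 96:
  append 96 at index 2 → [3, 85, 96] (no swap needed)
Insert 71:
  append 71 at index 3 → [3, 85, 96, 71]
  71 < parent 85 at index 1, swap → [3, 71, 96, 85]
Insert 58:
  append 58 at index 4 → [3, 71, 96, 85, 58]
  58 < parent 71 at index 1, swap → [3, 58, 96, 85, 71]
Insert 89:
  append 89 at index 5 → [3, 58, 96, 85, 71, 89]
  89 < parent 96 at index 2, swap → [3, 58, 89, 85, 71, 96]
Insert 16:
  append 16 at index 6 → [3, 58, 89, 85, 71, 96, 16]
  16 < parent 89 at index 2, swap → [3, 58, 16, 85, 71, 96, 89]
Insert 1:
  append 1 at index 7 → [3, 58, 16, 85, 71, 96, 89, 1]
  1 < parent 85 at index 3, swap → [3, 58, 16, 1, 71, 96, 89, 85]
  1 < parent 58 at index 1, swap → [3, 1, 16, 58, 71, 96, 89, 85]
  1 < parent 3 at index 0, swap → [1, 3, 16, 58, 71, 96, 89, 85]

[1, 3, 16, 58, 71, 96, 89, 85]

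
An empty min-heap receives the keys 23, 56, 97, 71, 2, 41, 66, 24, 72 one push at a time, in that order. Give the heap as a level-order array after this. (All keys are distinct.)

[2, 23, 41, 24, 56, 97, 66, 71, 72]

Insert 23:
  append 23 at index 0 → [23] (no swap needed)
Insert 56:
  append 56 at index 1 → [23, 56] (no swap needed)
Insert 97:
  append 97 at index 2 → [23, 56, 97] (no swap needed)
Insert 71:
  append 71 at index 3 → [23, 56, 97, 71] (no swap needed)
Insert 2:
  append 2 at index 4 → [23, 56, 97, 71, 2]
  2 < parent 56 at index 1, swap → [23, 2, 97, 71, 56]
  2 < parent 23 at index 0, swap → [2, 23, 97, 71, 56]
Insert 41:
  append 41 at index 5 → [2, 23, 97, 71, 56, 41]
  41 < parent 97 at index 2, swap → [2, 23, 41, 71, 56, 97]
Insert 66:
  append 66 at index 6 → [2, 23, 41, 71, 56, 97, 66] (no swap needed)
Insert 24:
  append 24 at index 7 → [2, 23, 41, 71, 56, 97, 66, 24]
  24 < parent 71 at index 3, swap → [2, 23, 41, 24, 56, 97, 66, 71]
Insert 72:
  append 72 at index 8 → [2, 23, 41, 24, 56, 97, 66, 71, 72] (no swap needed)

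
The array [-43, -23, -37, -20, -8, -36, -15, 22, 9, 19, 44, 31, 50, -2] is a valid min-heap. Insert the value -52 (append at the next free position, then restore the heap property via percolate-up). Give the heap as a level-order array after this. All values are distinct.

append -52 at index 14 → [-43, -23, -37, -20, -8, -36, -15, 22, 9, 19, 44, 31, 50, -2, -52]
-52 < parent -15 at index 6, swap → [-43, -23, -37, -20, -8, -36, -52, 22, 9, 19, 44, 31, 50, -2, -15]
-52 < parent -37 at index 2, swap → [-43, -23, -52, -20, -8, -36, -37, 22, 9, 19, 44, 31, 50, -2, -15]
-52 < parent -43 at index 0, swap → [-52, -23, -43, -20, -8, -36, -37, 22, 9, 19, 44, 31, 50, -2, -15]

[-52, -23, -43, -20, -8, -36, -37, 22, 9, 19, 44, 31, 50, -2, -15]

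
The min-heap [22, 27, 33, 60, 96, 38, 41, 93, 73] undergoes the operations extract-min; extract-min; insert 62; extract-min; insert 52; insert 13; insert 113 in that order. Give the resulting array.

extract-min → returns 22:
  remove root 22; move last element 73 to root → [73, 27, 33, 60, 96, 38, 41, 93]
  73 vs smaller child 27 at index 1, swap → [27, 73, 33, 60, 96, 38, 41, 93]
  73 vs smaller child 60 at index 3, swap → [27, 60, 33, 73, 96, 38, 41, 93]
extract-min → returns 27:
  remove root 27; move last element 93 to root → [93, 60, 33, 73, 96, 38, 41]
  93 vs smaller child 33 at index 2, swap → [33, 60, 93, 73, 96, 38, 41]
  93 vs smaller child 38 at index 5, swap → [33, 60, 38, 73, 96, 93, 41]
insert 62:
  append 62 at index 7 → [33, 60, 38, 73, 96, 93, 41, 62]
  62 < parent 73 at index 3, swap → [33, 60, 38, 62, 96, 93, 41, 73]
extract-min → returns 33:
  remove root 33; move last element 73 to root → [73, 60, 38, 62, 96, 93, 41]
  73 vs smaller child 38 at index 2, swap → [38, 60, 73, 62, 96, 93, 41]
  73 vs smaller child 41 at index 6, swap → [38, 60, 41, 62, 96, 93, 73]
insert 52:
  append 52 at index 7 → [38, 60, 41, 62, 96, 93, 73, 52]
  52 < parent 62 at index 3, swap → [38, 60, 41, 52, 96, 93, 73, 62]
  52 < parent 60 at index 1, swap → [38, 52, 41, 60, 96, 93, 73, 62]
insert 13:
  append 13 at index 8 → [38, 52, 41, 60, 96, 93, 73, 62, 13]
  13 < parent 60 at index 3, swap → [38, 52, 41, 13, 96, 93, 73, 62, 60]
  13 < parent 52 at index 1, swap → [38, 13, 41, 52, 96, 93, 73, 62, 60]
  13 < parent 38 at index 0, swap → [13, 38, 41, 52, 96, 93, 73, 62, 60]
insert 113:
  append 113 at index 9 → [13, 38, 41, 52, 96, 93, 73, 62, 60, 113] (no swap needed)

[13, 38, 41, 52, 96, 93, 73, 62, 60, 113]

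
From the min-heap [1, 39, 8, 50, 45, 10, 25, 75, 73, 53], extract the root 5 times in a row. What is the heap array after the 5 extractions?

[45, 50, 53, 75, 73]

extract-min #1 returns 1:
  remove root 1; move last element 53 to root → [53, 39, 8, 50, 45, 10, 25, 75, 73]
  53 vs smaller child 8 at index 2, swap → [8, 39, 53, 50, 45, 10, 25, 75, 73]
  53 vs smaller child 10 at index 5, swap → [8, 39, 10, 50, 45, 53, 25, 75, 73]
extract-min #2 returns 8:
  remove root 8; move last element 73 to root → [73, 39, 10, 50, 45, 53, 25, 75]
  73 vs smaller child 10 at index 2, swap → [10, 39, 73, 50, 45, 53, 25, 75]
  73 vs smaller child 25 at index 6, swap → [10, 39, 25, 50, 45, 53, 73, 75]
extract-min #3 returns 10:
  remove root 10; move last element 75 to root → [75, 39, 25, 50, 45, 53, 73]
  75 vs smaller child 25 at index 2, swap → [25, 39, 75, 50, 45, 53, 73]
  75 vs smaller child 53 at index 5, swap → [25, 39, 53, 50, 45, 75, 73]
extract-min #4 returns 25:
  remove root 25; move last element 73 to root → [73, 39, 53, 50, 45, 75]
  73 vs smaller child 39 at index 1, swap → [39, 73, 53, 50, 45, 75]
  73 vs smaller child 45 at index 4, swap → [39, 45, 53, 50, 73, 75]
extract-min #5 returns 39:
  remove root 39; move last element 75 to root → [75, 45, 53, 50, 73]
  75 vs smaller child 45 at index 1, swap → [45, 75, 53, 50, 73]
  75 vs smaller child 50 at index 3, swap → [45, 50, 53, 75, 73]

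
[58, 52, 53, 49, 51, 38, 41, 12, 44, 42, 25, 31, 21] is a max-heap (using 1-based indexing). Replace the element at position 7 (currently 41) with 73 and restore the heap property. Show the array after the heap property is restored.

[73, 52, 58, 49, 51, 38, 53, 12, 44, 42, 25, 31, 21]

set index 7 from 41 to 73 → [58, 52, 53, 49, 51, 38, 73, 12, 44, 42, 25, 31, 21]
73 > parent 53 at index 3, swap → [58, 52, 73, 49, 51, 38, 53, 12, 44, 42, 25, 31, 21]
73 > parent 58 at index 1, swap → [73, 52, 58, 49, 51, 38, 53, 12, 44, 42, 25, 31, 21]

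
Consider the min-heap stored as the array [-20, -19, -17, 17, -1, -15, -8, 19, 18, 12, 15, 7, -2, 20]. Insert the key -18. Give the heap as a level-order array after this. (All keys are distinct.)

append -18 at index 14 → [-20, -19, -17, 17, -1, -15, -8, 19, 18, 12, 15, 7, -2, 20, -18]
-18 < parent -8 at index 6, swap → [-20, -19, -17, 17, -1, -15, -18, 19, 18, 12, 15, 7, -2, 20, -8]
-18 < parent -17 at index 2, swap → [-20, -19, -18, 17, -1, -15, -17, 19, 18, 12, 15, 7, -2, 20, -8]

[-20, -19, -18, 17, -1, -15, -17, 19, 18, 12, 15, 7, -2, 20, -8]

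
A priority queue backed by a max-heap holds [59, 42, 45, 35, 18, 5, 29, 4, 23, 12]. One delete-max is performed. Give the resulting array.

[45, 42, 29, 35, 18, 5, 12, 4, 23]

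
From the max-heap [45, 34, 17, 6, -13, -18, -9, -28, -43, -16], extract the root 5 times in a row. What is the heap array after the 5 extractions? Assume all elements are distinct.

[-13, -16, -18, -43, -28]

extract-max #1 returns 45:
  remove root 45; move last element -16 to root → [-16, 34, 17, 6, -13, -18, -9, -28, -43]
  -16 vs larger child 34 at index 1, swap → [34, -16, 17, 6, -13, -18, -9, -28, -43]
  -16 vs larger child 6 at index 3, swap → [34, 6, 17, -16, -13, -18, -9, -28, -43]
extract-max #2 returns 34:
  remove root 34; move last element -43 to root → [-43, 6, 17, -16, -13, -18, -9, -28]
  -43 vs larger child 17 at index 2, swap → [17, 6, -43, -16, -13, -18, -9, -28]
  -43 vs larger child -9 at index 6, swap → [17, 6, -9, -16, -13, -18, -43, -28]
extract-max #3 returns 17:
  remove root 17; move last element -28 to root → [-28, 6, -9, -16, -13, -18, -43]
  -28 vs larger child 6 at index 1, swap → [6, -28, -9, -16, -13, -18, -43]
  -28 vs larger child -13 at index 4, swap → [6, -13, -9, -16, -28, -18, -43]
extract-max #4 returns 6:
  remove root 6; move last element -43 to root → [-43, -13, -9, -16, -28, -18]
  -43 vs larger child -9 at index 2, swap → [-9, -13, -43, -16, -28, -18]
  -43 vs only child -18 at index 5, swap → [-9, -13, -18, -16, -28, -43]
extract-max #5 returns -9:
  remove root -9; move last element -43 to root → [-43, -13, -18, -16, -28]
  -43 vs larger child -13 at index 1, swap → [-13, -43, -18, -16, -28]
  -43 vs larger child -16 at index 3, swap → [-13, -16, -18, -43, -28]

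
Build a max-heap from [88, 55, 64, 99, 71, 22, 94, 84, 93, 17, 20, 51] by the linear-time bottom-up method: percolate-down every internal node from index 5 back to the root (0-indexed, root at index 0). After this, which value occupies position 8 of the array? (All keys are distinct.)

55

sift down from index 5:
  22 vs only child 51 at index 11, swap → [88, 55, 64, 99, 71, 51, 94, 84, 93, 17, 20, 22]
sift down from index 4: already satisfies heap property
sift down from index 3: already satisfies heap property
sift down from index 2:
  64 vs larger child 94 at index 6, swap → [88, 55, 94, 99, 71, 51, 64, 84, 93, 17, 20, 22]
sift down from index 1:
  55 vs larger child 99 at index 3, swap → [88, 99, 94, 55, 71, 51, 64, 84, 93, 17, 20, 22]
  55 vs larger child 93 at index 8, swap → [88, 99, 94, 93, 71, 51, 64, 84, 55, 17, 20, 22]
sift down from index 0:
  88 vs larger child 99 at index 1, swap → [99, 88, 94, 93, 71, 51, 64, 84, 55, 17, 20, 22]
  88 vs larger child 93 at index 3, swap → [99, 93, 94, 88, 71, 51, 64, 84, 55, 17, 20, 22]
resulting array: [99, 93, 94, 88, 71, 51, 64, 84, 55, 17, 20, 22]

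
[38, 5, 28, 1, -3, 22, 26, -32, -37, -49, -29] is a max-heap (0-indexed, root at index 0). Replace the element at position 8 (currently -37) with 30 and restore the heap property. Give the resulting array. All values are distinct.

set index 8 from -37 to 30 → [38, 5, 28, 1, -3, 22, 26, -32, 30, -49, -29]
30 > parent 1 at index 3, swap → [38, 5, 28, 30, -3, 22, 26, -32, 1, -49, -29]
30 > parent 5 at index 1, swap → [38, 30, 28, 5, -3, 22, 26, -32, 1, -49, -29]

[38, 30, 28, 5, -3, 22, 26, -32, 1, -49, -29]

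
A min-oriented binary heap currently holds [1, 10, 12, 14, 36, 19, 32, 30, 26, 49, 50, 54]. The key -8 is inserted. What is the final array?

[-8, 10, 1, 14, 36, 12, 32, 30, 26, 49, 50, 54, 19]

append -8 at index 12 → [1, 10, 12, 14, 36, 19, 32, 30, 26, 49, 50, 54, -8]
-8 < parent 19 at index 5, swap → [1, 10, 12, 14, 36, -8, 32, 30, 26, 49, 50, 54, 19]
-8 < parent 12 at index 2, swap → [1, 10, -8, 14, 36, 12, 32, 30, 26, 49, 50, 54, 19]
-8 < parent 1 at index 0, swap → [-8, 10, 1, 14, 36, 12, 32, 30, 26, 49, 50, 54, 19]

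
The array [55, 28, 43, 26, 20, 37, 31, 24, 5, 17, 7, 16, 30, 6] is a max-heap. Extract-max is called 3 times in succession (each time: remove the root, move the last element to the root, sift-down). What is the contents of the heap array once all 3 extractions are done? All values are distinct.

[31, 28, 30, 26, 20, 16, 6, 24, 5, 17, 7]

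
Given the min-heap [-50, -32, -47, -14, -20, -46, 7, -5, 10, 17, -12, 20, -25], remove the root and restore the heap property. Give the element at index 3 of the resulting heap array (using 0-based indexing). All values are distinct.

-14

remove root -50; move last element -25 to root → [-25, -32, -47, -14, -20, -46, 7, -5, 10, 17, -12, 20]
-25 vs smaller child -47 at index 2, swap → [-47, -32, -25, -14, -20, -46, 7, -5, 10, 17, -12, 20]
-25 vs smaller child -46 at index 5, swap → [-47, -32, -46, -14, -20, -25, 7, -5, 10, 17, -12, 20]
resulting array: [-47, -32, -46, -14, -20, -25, 7, -5, 10, 17, -12, 20]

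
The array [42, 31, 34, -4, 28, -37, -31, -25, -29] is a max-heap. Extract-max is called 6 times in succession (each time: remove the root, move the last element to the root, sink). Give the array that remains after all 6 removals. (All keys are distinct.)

[-29, -31, -37]

extract-max #1 returns 42:
  remove root 42; move last element -29 to root → [-29, 31, 34, -4, 28, -37, -31, -25]
  -29 vs larger child 34 at index 2, swap → [34, 31, -29, -4, 28, -37, -31, -25]
extract-max #2 returns 34:
  remove root 34; move last element -25 to root → [-25, 31, -29, -4, 28, -37, -31]
  -25 vs larger child 31 at index 1, swap → [31, -25, -29, -4, 28, -37, -31]
  -25 vs larger child 28 at index 4, swap → [31, 28, -29, -4, -25, -37, -31]
extract-max #3 returns 31:
  remove root 31; move last element -31 to root → [-31, 28, -29, -4, -25, -37]
  -31 vs larger child 28 at index 1, swap → [28, -31, -29, -4, -25, -37]
  -31 vs larger child -4 at index 3, swap → [28, -4, -29, -31, -25, -37]
extract-max #4 returns 28:
  remove root 28; move last element -37 to root → [-37, -4, -29, -31, -25]
  -37 vs larger child -4 at index 1, swap → [-4, -37, -29, -31, -25]
  -37 vs larger child -25 at index 4, swap → [-4, -25, -29, -31, -37]
extract-max #5 returns -4:
  remove root -4; move last element -37 to root → [-37, -25, -29, -31]
  -37 vs larger child -25 at index 1, swap → [-25, -37, -29, -31]
  -37 vs only child -31 at index 3, swap → [-25, -31, -29, -37]
extract-max #6 returns -25:
  remove root -25; move last element -37 to root → [-37, -31, -29]
  -37 vs larger child -29 at index 2, swap → [-29, -31, -37]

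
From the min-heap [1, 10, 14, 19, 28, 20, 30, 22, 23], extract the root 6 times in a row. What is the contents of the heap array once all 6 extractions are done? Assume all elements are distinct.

[23, 28, 30]

extract-min #1 returns 1:
  remove root 1; move last element 23 to root → [23, 10, 14, 19, 28, 20, 30, 22]
  23 vs smaller child 10 at index 1, swap → [10, 23, 14, 19, 28, 20, 30, 22]
  23 vs smaller child 19 at index 3, swap → [10, 19, 14, 23, 28, 20, 30, 22]
  23 vs only child 22 at index 7, swap → [10, 19, 14, 22, 28, 20, 30, 23]
extract-min #2 returns 10:
  remove root 10; move last element 23 to root → [23, 19, 14, 22, 28, 20, 30]
  23 vs smaller child 14 at index 2, swap → [14, 19, 23, 22, 28, 20, 30]
  23 vs smaller child 20 at index 5, swap → [14, 19, 20, 22, 28, 23, 30]
extract-min #3 returns 14:
  remove root 14; move last element 30 to root → [30, 19, 20, 22, 28, 23]
  30 vs smaller child 19 at index 1, swap → [19, 30, 20, 22, 28, 23]
  30 vs smaller child 22 at index 3, swap → [19, 22, 20, 30, 28, 23]
extract-min #4 returns 19:
  remove root 19; move last element 23 to root → [23, 22, 20, 30, 28]
  23 vs smaller child 20 at index 2, swap → [20, 22, 23, 30, 28]
extract-min #5 returns 20:
  remove root 20; move last element 28 to root → [28, 22, 23, 30]
  28 vs smaller child 22 at index 1, swap → [22, 28, 23, 30]
extract-min #6 returns 22:
  remove root 22; move last element 30 to root → [30, 28, 23]
  30 vs smaller child 23 at index 2, swap → [23, 28, 30]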